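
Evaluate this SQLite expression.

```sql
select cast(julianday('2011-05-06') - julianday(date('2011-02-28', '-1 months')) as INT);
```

98

Adding -1 month to 2011-02-28 gives 2011-01-28.
3 days remain in January 2011 after the 28th (31 − 28).
February 2011: 28 days.
March 2011: 31 days.
April 2011: 30 days.
Then 6 days into May 2011.
Total: 3 + 28 + 31 + 30 + 6 = 98.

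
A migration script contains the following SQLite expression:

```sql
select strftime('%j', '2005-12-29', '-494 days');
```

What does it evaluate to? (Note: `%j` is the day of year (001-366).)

First apply '-494 days': 2005-12-29 → 2004-08-22.
Day-of-year for 2004-08-22: days since 2004-01-01 inclusive = 235, zero-padded to 235.

235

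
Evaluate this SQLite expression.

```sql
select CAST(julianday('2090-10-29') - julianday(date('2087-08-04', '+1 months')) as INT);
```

1151

Adding +1 month to 2087-08-04 gives 2087-09-04.
26 days remain in September 2087 after the 4th (30 − 4).
Full months from October 2087 through September 2090 contribute their day counts.
Then 29 days into October 2090.
Total: 26 + 31 + 30 + 31 + 31 + 29 + 31 + 30 + 31 + 30 + 31 + 31 + 30 + 31 + 30 + 31 + 31 + 28 + 31 + 30 + 31 + 30 + 31 + 31 + 30 + 31 + 30 + 31 + 31 + 28 + 31 + 30 + 31 + 30 + 31 + 31 + 30 + 29 = 1151.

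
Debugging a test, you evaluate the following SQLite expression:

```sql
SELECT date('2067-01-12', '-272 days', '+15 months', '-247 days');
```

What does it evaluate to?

Applying '-272 days' to 2067-01-12: counting 272 days back gives 2066-04-15.
Adding +15 months to 2066-04-15 gives 2067-07-15.
Applying '-247 days' to 2067-07-15: counting 247 days back gives 2066-11-10.

2066-11-10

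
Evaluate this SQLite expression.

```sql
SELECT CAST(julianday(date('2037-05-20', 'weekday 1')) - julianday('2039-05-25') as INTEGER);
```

`weekday 1` advances to the next Monday; 2037-05-20 is a Wednesday, so it moves forward to 2037-05-25.
6 days remain in May 2037 after the 25th (31 − 25).
Full months from June 2037 through April 2039 contribute their day counts.
Then 25 days into May 2039.
Total: 6 + 30 + 31 + 31 + 30 + 31 + 30 + 31 + 31 + 28 + 31 + 30 + 31 + 30 + 31 + 31 + 30 + 31 + 30 + 31 + 31 + 28 + 31 + 30 + 25 = 730.
The subtraction is earlier − later, so the result is −730 → -730.

-730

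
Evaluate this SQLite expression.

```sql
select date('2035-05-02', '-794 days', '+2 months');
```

Applying '-794 days' to 2035-05-02: counting 794 days back gives 2033-02-27.
Adding +2 months to 2033-02-27 gives 2033-04-27.

2033-04-27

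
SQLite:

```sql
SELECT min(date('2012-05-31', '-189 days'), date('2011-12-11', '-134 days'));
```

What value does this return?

date('2012-05-31', '-189 days') → 2011-11-24.
date('2011-12-11', '-134 days') → 2011-07-30.
Earlier of the two is 2011-07-30.

2011-07-30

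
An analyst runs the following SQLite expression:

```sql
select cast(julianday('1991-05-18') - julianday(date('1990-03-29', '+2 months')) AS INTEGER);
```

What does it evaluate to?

354

Adding +2 months to 1990-03-29 gives 1990-05-29.
2 days remain in May 1990 after the 29th (31 − 29).
Full months from June 1990 through April 1991 contribute their day counts.
Then 18 days into May 1991.
Total: 2 + 30 + 31 + 31 + 30 + 31 + 30 + 31 + 31 + 28 + 31 + 30 + 18 = 354.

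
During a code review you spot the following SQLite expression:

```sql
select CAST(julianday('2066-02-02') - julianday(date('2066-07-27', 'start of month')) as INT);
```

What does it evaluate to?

-149

`start of month` rewinds 2066-07-27 to 2066-07-01.
26 days remain in February 2066 after the 2nd (28 − 2).
March 2066: 31 days.
April 2066: 30 days.
May 2066: 31 days.
June 2066: 30 days.
Then 1 day into July 2066.
Total: 26 + 31 + 30 + 31 + 30 + 1 = 149.
The subtraction is earlier − later, so the result is −149 → -149.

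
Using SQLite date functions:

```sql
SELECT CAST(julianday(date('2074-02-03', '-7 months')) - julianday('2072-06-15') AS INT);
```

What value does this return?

383

Adding -7 months to 2074-02-03 gives 2073-07-03.
15 days remain in June 2072 after the 15th (30 − 15).
Full months from July 2072 through June 2073 contribute their day counts.
Then 3 days into July 2073.
Total: 15 + 31 + 31 + 30 + 31 + 30 + 31 + 31 + 28 + 31 + 30 + 31 + 30 + 3 = 383.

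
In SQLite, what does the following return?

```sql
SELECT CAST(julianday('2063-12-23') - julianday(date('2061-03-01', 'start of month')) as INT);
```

`start of month` rewinds 2061-03-01 to 2061-03-01.
30 days remain in March 2061 after the 1st (31 − 1).
Full months from April 2061 through November 2063 contribute their day counts.
Then 23 days into December 2063.
Total: 30 + 30 + 31 + 30 + 31 + 31 + 30 + 31 + 30 + 31 + 31 + 28 + 31 + 30 + 31 + 30 + 31 + 31 + 30 + 31 + 30 + 31 + 31 + 28 + 31 + 30 + 31 + 30 + 31 + 31 + 30 + 31 + 30 + 23 = 1027.

1027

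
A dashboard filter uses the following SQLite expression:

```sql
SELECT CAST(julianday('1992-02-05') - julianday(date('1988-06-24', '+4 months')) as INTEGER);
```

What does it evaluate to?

1199

Adding +4 months to 1988-06-24 gives 1988-10-24.
7 days remain in October 1988 after the 24th (31 − 24).
Full months from November 1988 through January 1992 contribute their day counts.
Then 5 days into February 1992.
Total: 7 + 30 + 31 + 31 + 28 + 31 + 30 + 31 + 30 + 31 + 31 + 30 + 31 + 30 + 31 + 31 + 28 + 31 + 30 + 31 + 30 + 31 + 31 + 30 + 31 + 30 + 31 + 31 + 28 + 31 + 30 + 31 + 30 + 31 + 31 + 30 + 31 + 30 + 31 + 31 + 5 = 1199.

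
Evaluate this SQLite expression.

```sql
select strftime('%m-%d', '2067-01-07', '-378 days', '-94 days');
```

First apply '-378 days', '-94 days': 2067-01-07 → 2065-09-22.
`%m-%d` extracts the month-day: 09-22.

09-22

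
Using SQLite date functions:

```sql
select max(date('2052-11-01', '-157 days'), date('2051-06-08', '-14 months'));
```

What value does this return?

date('2052-11-01', '-157 days') → 2052-05-28.
date('2051-06-08', '-14 months') → 2050-04-08.
Later of the two is 2052-05-28.

2052-05-28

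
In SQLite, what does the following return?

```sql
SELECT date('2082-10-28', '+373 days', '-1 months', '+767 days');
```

2085-11-10

Applying '+373 days' to 2082-10-28: counting 373 days forward gives 2083-11-05.
Adding -1 month to 2083-11-05 gives 2083-10-05.
Applying '+767 days' to 2083-10-05: counting 767 days forward gives 2085-11-10.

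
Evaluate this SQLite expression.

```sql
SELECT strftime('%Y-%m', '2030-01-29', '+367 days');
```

First apply '+367 days': 2030-01-29 → 2031-01-31.
`%Y-%m` extracts the year-month: 2031-01.

2031-01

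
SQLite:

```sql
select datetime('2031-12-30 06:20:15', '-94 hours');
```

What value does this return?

-94 hours from 2031-12-30 06:20:15 is 2031-12-26 08:20:15 (crosses midnight).

2031-12-26 08:20:15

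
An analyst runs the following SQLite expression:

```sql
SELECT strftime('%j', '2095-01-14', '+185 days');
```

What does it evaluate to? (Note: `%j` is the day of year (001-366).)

199

First apply '+185 days': 2095-01-14 → 2095-07-18.
Day-of-year for 2095-07-18: days since 2095-01-01 inclusive = 199, zero-padded to 199.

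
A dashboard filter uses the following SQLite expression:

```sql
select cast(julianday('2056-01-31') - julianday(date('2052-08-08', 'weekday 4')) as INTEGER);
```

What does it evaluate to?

`weekday 4` advances to the next Thursday; 2052-08-08 is already a Thursday, so it stays at 2052-08-08.
23 days remain in August 2052 after the 8th (31 − 8).
Full months from September 2052 through December 2055 contribute their day counts.
Then 31 days into January 2056.
Total: 23 + 30 + 31 + 30 + 31 + 31 + 28 + 31 + 30 + 31 + 30 + 31 + 31 + 30 + 31 + 30 + 31 + 31 + 28 + 31 + 30 + 31 + 30 + 31 + 31 + 30 + 31 + 30 + 31 + 31 + 28 + 31 + 30 + 31 + 30 + 31 + 31 + 30 + 31 + 30 + 31 + 31 = 1271.

1271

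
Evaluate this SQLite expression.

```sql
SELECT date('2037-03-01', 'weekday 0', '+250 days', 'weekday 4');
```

2037-11-12

`weekday 0` advances to the next Sunday; 2037-03-01 is already a Sunday, so it stays at 2037-03-01.
Applying '+250 days' to 2037-03-01: counting 250 days forward gives 2037-11-06.
`weekday 4` advances to the next Thursday; 2037-11-06 is a Friday, so it moves forward to 2037-11-12.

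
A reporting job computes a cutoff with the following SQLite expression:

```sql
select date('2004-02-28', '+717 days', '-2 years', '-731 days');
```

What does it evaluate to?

Applying '+717 days' to 2004-02-28: counting 717 days forward gives 2006-02-14.
Adding -2 years to 2006-02-14 gives 2004-02-14.
Applying '-731 days' to 2004-02-14: counting 731 days back gives 2002-02-13.

2002-02-13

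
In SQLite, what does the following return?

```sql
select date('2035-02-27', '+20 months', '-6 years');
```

2030-10-27

Adding +20 months to 2035-02-27 gives 2036-10-27.
Adding -6 years to 2036-10-27 gives 2030-10-27.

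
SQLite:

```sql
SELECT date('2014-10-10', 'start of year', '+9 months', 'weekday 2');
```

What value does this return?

2014-10-07

`start of year` rewinds 2014-10-10 to 2014-01-01.
Adding +9 months to 2014-01-01 gives 2014-10-01.
`weekday 2` advances to the next Tuesday; 2014-10-01 is a Wednesday, so it moves forward to 2014-10-07.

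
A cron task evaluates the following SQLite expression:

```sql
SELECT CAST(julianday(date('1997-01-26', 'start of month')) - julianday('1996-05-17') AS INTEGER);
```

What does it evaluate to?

229

`start of month` rewinds 1997-01-26 to 1997-01-01.
14 days remain in May 1996 after the 17th (31 − 17).
Full months from June 1996 through December 1996 contribute their day counts.
Then 1 day into January 1997.
Total: 14 + 30 + 31 + 31 + 30 + 31 + 30 + 31 + 1 = 229.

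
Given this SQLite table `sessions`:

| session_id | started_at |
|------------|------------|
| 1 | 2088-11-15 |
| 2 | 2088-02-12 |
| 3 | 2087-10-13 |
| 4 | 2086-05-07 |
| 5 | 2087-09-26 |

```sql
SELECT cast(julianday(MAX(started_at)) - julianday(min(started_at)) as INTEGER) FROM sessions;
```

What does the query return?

MIN = 2086-05-07, MAX = 2088-11-15.
24 days remain in May 2086 after the 7th (31 − 7).
Full months from June 2086 through October 2088 contribute their day counts.
Then 15 days into November 2088.
Total: 24 + 30 + 31 + 31 + 30 + 31 + 30 + 31 + 31 + 28 + 31 + 30 + 31 + 30 + 31 + 31 + 30 + 31 + 30 + 31 + 31 + 29 + 31 + 30 + 31 + 30 + 31 + 31 + 30 + 31 + 15 = 923.

923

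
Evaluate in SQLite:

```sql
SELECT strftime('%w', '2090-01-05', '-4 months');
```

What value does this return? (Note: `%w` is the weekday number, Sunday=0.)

1

First apply '-4 months': 2090-01-05 → 2089-09-05.
2089-09-05 is a Monday; with Sunday=0 that is 1.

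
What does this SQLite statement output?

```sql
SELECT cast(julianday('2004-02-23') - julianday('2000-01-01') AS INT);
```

30 days remain in January 2000 after the 1st (31 − 1).
Full months from February 2000 through January 2004 contribute their day counts.
Then 23 days into February 2004.
Total: 30 + 29 + 31 + 30 + 31 + 30 + 31 + 31 + 30 + 31 + 30 + 31 + 31 + 28 + 31 + 30 + 31 + 30 + 31 + 31 + 30 + 31 + 30 + 31 + 31 + 28 + 31 + 30 + 31 + 30 + 31 + 31 + 30 + 31 + 30 + 31 + 31 + 28 + 31 + 30 + 31 + 30 + 31 + 31 + 30 + 31 + 30 + 31 + 31 + 23 = 1514.

1514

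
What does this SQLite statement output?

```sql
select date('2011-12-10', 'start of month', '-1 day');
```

2011-11-30

`start of month` rewinds 2011-12-10 to 2011-12-01.
Going back 1 day from 2011-12-01 reaches 2011-11-30 (last day of November, 30 days).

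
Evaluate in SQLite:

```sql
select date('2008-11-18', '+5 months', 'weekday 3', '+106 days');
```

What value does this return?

2009-08-06

Adding +5 months to 2008-11-18 gives 2009-04-18.
`weekday 3` advances to the next Wednesday; 2009-04-18 is a Saturday, so it moves forward to 2009-04-22.
Applying '+106 days' to 2009-04-22: counting 106 days forward gives 2009-08-06.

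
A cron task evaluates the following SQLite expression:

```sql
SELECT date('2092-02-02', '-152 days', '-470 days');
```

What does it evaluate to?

2090-05-21

Applying '-152 days' to 2092-02-02: counting 152 days back gives 2091-09-03.
Applying '-470 days' to 2091-09-03: counting 470 days back gives 2090-05-21.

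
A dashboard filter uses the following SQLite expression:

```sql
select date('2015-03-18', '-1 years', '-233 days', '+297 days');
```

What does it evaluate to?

Adding -1 year to 2015-03-18 gives 2014-03-18.
Applying '-233 days' to 2014-03-18: counting 233 days back gives 2013-07-28.
Applying '+297 days' to 2013-07-28: counting 297 days forward gives 2014-05-21.

2014-05-21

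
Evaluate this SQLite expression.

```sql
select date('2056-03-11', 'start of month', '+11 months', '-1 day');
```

2057-01-31

`start of month` rewinds 2056-03-11 to 2056-03-01.
Adding +11 months to 2056-03-01 gives 2057-02-01.
Going back 1 day from 2057-02-01 reaches 2057-01-31 (last day of January, 31 days).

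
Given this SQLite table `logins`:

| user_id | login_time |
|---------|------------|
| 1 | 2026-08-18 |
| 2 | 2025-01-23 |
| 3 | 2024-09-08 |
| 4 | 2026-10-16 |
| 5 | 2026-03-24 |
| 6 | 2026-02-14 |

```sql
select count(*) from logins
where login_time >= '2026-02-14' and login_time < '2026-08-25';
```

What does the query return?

3

Rows in [2026-02-14, 2026-08-25): 2026-08-18, 2026-03-24, 2026-02-14 → 3 rows.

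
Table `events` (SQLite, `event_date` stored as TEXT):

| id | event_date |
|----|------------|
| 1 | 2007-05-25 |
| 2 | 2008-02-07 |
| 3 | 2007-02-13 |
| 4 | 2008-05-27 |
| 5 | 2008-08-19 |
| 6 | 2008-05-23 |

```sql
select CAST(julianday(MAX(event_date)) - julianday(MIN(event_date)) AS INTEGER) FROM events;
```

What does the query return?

MIN = 2007-02-13, MAX = 2008-08-19.
15 days remain in February 2007 after the 13th (28 − 13).
Full months from March 2007 through July 2008 contribute their day counts.
Then 19 days into August 2008.
Total: 15 + 31 + 30 + 31 + 30 + 31 + 31 + 30 + 31 + 30 + 31 + 31 + 29 + 31 + 30 + 31 + 30 + 31 + 19 = 553.

553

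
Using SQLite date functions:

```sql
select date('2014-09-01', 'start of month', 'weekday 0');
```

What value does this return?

2014-09-07

`start of month` rewinds 2014-09-01 to 2014-09-01.
`weekday 0` advances to the next Sunday; 2014-09-01 is a Monday, so it moves forward to 2014-09-07.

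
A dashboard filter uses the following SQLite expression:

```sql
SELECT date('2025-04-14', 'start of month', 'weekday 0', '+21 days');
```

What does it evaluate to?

2025-04-27

`start of month` rewinds 2025-04-14 to 2025-04-01.
`weekday 0` advances to the next Sunday; 2025-04-01 is a Tuesday, so it moves forward to 2025-04-06.
Advancing 21 more days within April lands on 2025-04-27.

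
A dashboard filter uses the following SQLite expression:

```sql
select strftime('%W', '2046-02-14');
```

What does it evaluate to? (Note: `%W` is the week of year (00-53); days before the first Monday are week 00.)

2046-02-14 is a Wednesday. SQLite's %W counts Mondays since the year started; the result is 07.

07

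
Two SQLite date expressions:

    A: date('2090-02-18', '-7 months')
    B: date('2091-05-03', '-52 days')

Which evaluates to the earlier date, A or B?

A

A = 2089-07-18.
B = 2091-03-12.
A is earlier.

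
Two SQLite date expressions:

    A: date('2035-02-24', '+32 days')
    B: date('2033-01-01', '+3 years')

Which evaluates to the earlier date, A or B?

A

A = 2035-03-28.
B = 2036-01-01.
A is earlier.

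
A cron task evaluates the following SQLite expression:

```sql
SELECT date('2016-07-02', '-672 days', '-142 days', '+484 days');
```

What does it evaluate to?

Applying '-672 days' to 2016-07-02: counting 672 days back gives 2014-08-30.
Applying '-142 days' to 2014-08-30: counting 142 days back gives 2014-04-10.
Applying '+484 days' to 2014-04-10: counting 484 days forward gives 2015-08-07.

2015-08-07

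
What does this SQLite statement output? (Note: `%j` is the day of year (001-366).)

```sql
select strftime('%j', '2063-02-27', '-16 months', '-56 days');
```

First apply '-16 months', '-56 days': 2063-02-27 → 2061-09-01.
Day-of-year for 2061-09-01: days since 2061-01-01 inclusive = 244, zero-padded to 244.

244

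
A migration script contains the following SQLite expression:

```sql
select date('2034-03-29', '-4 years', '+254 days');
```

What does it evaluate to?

2030-12-08

Adding -4 years to 2034-03-29 gives 2030-03-29.
Applying '+254 days' to 2030-03-29: counting 254 days forward gives 2030-12-08.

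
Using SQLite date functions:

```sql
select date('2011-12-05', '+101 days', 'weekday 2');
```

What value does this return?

Applying '+101 days' to 2011-12-05: counting 101 days forward gives 2012-03-15.
`weekday 2` advances to the next Tuesday; 2012-03-15 is a Thursday, so it moves forward to 2012-03-20.

2012-03-20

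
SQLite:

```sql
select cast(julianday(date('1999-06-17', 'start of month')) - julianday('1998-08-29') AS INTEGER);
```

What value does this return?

`start of month` rewinds 1999-06-17 to 1999-06-01.
2 days remain in August 1998 after the 29th (31 − 29).
Full months from September 1998 through May 1999 contribute their day counts.
Then 1 day into June 1999.
Total: 2 + 30 + 31 + 30 + 31 + 31 + 28 + 31 + 30 + 31 + 1 = 276.

276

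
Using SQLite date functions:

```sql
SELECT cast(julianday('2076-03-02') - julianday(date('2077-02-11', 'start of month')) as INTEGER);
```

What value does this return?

-336

`start of month` rewinds 2077-02-11 to 2077-02-01.
29 days remain in March 2076 after the 2nd (31 − 2).
Full months from April 2076 through January 2077 contribute their day counts.
Then 1 day into February 2077.
Total: 29 + 30 + 31 + 30 + 31 + 31 + 30 + 31 + 30 + 31 + 31 + 1 = 336.
The subtraction is earlier − later, so the result is −336 → -336.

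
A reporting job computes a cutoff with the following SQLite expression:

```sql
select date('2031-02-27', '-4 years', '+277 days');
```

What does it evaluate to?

2027-12-01

Adding -4 years to 2031-02-27 gives 2027-02-27.
Applying '+277 days' to 2027-02-27: counting 277 days forward gives 2027-12-01.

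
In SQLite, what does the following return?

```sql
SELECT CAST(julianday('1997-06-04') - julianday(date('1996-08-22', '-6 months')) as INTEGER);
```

468

Adding -6 months to 1996-08-22 gives 1996-02-22.
7 days remain in February 1996 after the 22nd (29 − 22).
Full months from March 1996 through May 1997 contribute their day counts.
Then 4 days into June 1997.
Total: 7 + 31 + 30 + 31 + 30 + 31 + 31 + 30 + 31 + 30 + 31 + 31 + 28 + 31 + 30 + 31 + 4 = 468.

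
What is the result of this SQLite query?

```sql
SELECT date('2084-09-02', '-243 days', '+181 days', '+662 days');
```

Applying '-243 days' to 2084-09-02: counting 243 days back gives 2084-01-03.
Applying '+181 days' to 2084-01-03: counting 181 days forward gives 2084-07-02.
Applying '+662 days' to 2084-07-02: counting 662 days forward gives 2086-04-25.

2086-04-25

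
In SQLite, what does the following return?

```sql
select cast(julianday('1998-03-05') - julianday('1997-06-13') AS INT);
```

17 days remain in June 1997 after the 13th (30 − 13).
Full months from July 1997 through February 1998 contribute their day counts.
Then 5 days into March 1998.
Total: 17 + 31 + 31 + 30 + 31 + 30 + 31 + 31 + 28 + 5 = 265.

265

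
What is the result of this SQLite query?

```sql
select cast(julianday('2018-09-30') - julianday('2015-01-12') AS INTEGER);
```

19 days remain in January 2015 after the 12th (31 − 12).
Full months from February 2015 through August 2018 contribute their day counts.
Then 30 days into September 2018.
Total: 19 + 28 + 31 + 30 + 31 + 30 + 31 + 31 + 30 + 31 + 30 + 31 + 31 + 29 + 31 + 30 + 31 + 30 + 31 + 31 + 30 + 31 + 30 + 31 + 31 + 28 + 31 + 30 + 31 + 30 + 31 + 31 + 30 + 31 + 30 + 31 + 31 + 28 + 31 + 30 + 31 + 30 + 31 + 31 + 30 = 1357.

1357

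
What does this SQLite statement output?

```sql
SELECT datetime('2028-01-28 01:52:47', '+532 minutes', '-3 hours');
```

532 minutes = 8h 52m; +532 minutes from 2028-01-28 01:52:47 is 2028-01-28 10:44:47.
-3 hours from 2028-01-28 10:44:47 is 2028-01-28 07:44:47.

2028-01-28 07:44:47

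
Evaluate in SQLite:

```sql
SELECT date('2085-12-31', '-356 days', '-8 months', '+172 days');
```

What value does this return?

Applying '-356 days' to 2085-12-31: counting 356 days back gives 2085-01-09.
Adding -8 months to 2085-01-09 gives 2084-05-09.
Applying '+172 days' to 2084-05-09: counting 172 days forward gives 2084-10-28.

2084-10-28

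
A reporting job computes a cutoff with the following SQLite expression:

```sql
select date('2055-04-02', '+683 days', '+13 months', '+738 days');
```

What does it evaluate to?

2060-03-20

Applying '+683 days' to 2055-04-02: counting 683 days forward gives 2057-02-13.
Adding +13 months to 2057-02-13 gives 2058-03-13.
Applying '+738 days' to 2058-03-13: counting 738 days forward gives 2060-03-20.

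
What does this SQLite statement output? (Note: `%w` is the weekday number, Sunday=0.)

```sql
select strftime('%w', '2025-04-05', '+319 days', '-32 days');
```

6

First apply '+319 days', '-32 days': 2025-04-05 → 2026-01-17.
2026-01-17 is a Saturday; with Sunday=0 that is 6.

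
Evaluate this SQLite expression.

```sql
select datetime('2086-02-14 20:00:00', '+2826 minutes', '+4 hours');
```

2826 minutes = 47h 6m; +2826 minutes from 2086-02-14 20:00:00 is 2086-02-16 19:06:00 (crosses midnight).
+4 hours from 2086-02-16 19:06:00 is 2086-02-16 23:06:00.

2086-02-16 23:06:00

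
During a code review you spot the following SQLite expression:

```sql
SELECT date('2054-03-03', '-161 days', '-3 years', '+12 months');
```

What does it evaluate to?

2051-09-23

Applying '-161 days' to 2054-03-03: counting 161 days back gives 2053-09-23.
Adding -3 years to 2053-09-23 gives 2050-09-23.
Adding +12 months to 2050-09-23 gives 2051-09-23.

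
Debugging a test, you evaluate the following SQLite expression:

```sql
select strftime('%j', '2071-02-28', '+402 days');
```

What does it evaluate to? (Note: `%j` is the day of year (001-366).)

First apply '+402 days': 2071-02-28 → 2072-04-05.
Day-of-year for 2072-04-05: days since 2072-01-01 inclusive = 96, zero-padded to 096.

096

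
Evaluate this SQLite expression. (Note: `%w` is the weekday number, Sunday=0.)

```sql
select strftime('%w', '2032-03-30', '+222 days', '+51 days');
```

First apply '+222 days', '+51 days': 2032-03-30 → 2032-12-28.
2032-12-28 is a Tuesday; with Sunday=0 that is 2.

2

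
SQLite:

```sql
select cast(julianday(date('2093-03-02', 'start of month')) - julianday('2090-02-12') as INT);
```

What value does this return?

1113

`start of month` rewinds 2093-03-02 to 2093-03-01.
16 days remain in February 2090 after the 12th (28 − 12).
Full months from March 2090 through February 2093 contribute their day counts.
Then 1 day into March 2093.
Total: 16 + 31 + 30 + 31 + 30 + 31 + 31 + 30 + 31 + 30 + 31 + 31 + 28 + 31 + 30 + 31 + 30 + 31 + 31 + 30 + 31 + 30 + 31 + 31 + 29 + 31 + 30 + 31 + 30 + 31 + 31 + 30 + 31 + 30 + 31 + 31 + 28 + 1 = 1113.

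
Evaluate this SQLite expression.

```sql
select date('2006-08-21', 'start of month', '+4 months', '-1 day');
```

`start of month` rewinds 2006-08-21 to 2006-08-01.
Adding +4 months to 2006-08-01 gives 2006-12-01.
Going back 1 day from 2006-12-01 reaches 2006-11-30 (last day of November, 30 days).

2006-11-30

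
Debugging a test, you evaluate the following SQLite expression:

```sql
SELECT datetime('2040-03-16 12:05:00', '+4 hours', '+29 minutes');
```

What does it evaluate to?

+4 hours from 2040-03-16 12:05:00 is 2040-03-16 16:05:00.
+29 minutes from 2040-03-16 16:05:00 is 2040-03-16 16:34:00.

2040-03-16 16:34:00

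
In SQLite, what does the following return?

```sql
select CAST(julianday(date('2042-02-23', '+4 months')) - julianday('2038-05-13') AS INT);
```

1502

Adding +4 months to 2042-02-23 gives 2042-06-23.
18 days remain in May 2038 after the 13th (31 − 13).
Full months from June 2038 through May 2042 contribute their day counts.
Then 23 days into June 2042.
Total: 18 + 30 + 31 + 31 + 30 + 31 + 30 + 31 + 31 + 28 + 31 + 30 + 31 + 30 + 31 + 31 + 30 + 31 + 30 + 31 + 31 + 29 + 31 + 30 + 31 + 30 + 31 + 31 + 30 + 31 + 30 + 31 + 31 + 28 + 31 + 30 + 31 + 30 + 31 + 31 + 30 + 31 + 30 + 31 + 31 + 28 + 31 + 30 + 31 + 23 = 1502.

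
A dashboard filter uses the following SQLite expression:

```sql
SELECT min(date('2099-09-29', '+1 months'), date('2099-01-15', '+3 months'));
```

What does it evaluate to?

date('2099-09-29', '+1 months') → 2099-10-29.
date('2099-01-15', '+3 months') → 2099-04-15.
Earlier of the two is 2099-04-15.

2099-04-15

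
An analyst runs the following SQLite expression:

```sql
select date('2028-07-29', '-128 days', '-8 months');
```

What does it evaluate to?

Applying '-128 days' to 2028-07-29: counting 128 days back gives 2028-03-23.
Adding -8 months to 2028-03-23 gives 2027-07-23.

2027-07-23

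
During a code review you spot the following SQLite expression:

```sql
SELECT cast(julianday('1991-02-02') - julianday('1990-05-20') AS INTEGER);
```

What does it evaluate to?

258

11 days remain in May 1990 after the 20th (31 − 20).
Full months from June 1990 through January 1991 contribute their day counts.
Then 2 days into February 1991.
Total: 11 + 30 + 31 + 31 + 30 + 31 + 30 + 31 + 31 + 2 = 258.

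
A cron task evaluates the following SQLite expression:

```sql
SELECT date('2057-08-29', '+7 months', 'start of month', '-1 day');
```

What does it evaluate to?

2058-02-28

Adding +7 months to 2057-08-29 gives 2058-03-29.
`start of month` rewinds 2058-03-29 to 2058-03-01.
Going back 1 day from 2058-03-01 reaches 2058-02-28 (last day of February, 28 days).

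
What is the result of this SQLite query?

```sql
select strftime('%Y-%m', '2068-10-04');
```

`%Y-%m` extracts the year-month: 2068-10.

2068-10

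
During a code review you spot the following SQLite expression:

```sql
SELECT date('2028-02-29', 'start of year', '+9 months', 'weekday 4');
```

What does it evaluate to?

`start of year` rewinds 2028-02-29 to 2028-01-01.
Adding +9 months to 2028-01-01 gives 2028-10-01.
`weekday 4` advances to the next Thursday; 2028-10-01 is a Sunday, so it moves forward to 2028-10-05.

2028-10-05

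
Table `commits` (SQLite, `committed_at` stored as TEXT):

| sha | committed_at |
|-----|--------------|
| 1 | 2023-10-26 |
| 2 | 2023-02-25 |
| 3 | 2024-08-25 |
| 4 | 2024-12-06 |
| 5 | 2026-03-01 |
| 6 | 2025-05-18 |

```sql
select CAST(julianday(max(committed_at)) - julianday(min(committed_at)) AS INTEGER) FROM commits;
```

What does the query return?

MIN = 2023-02-25, MAX = 2026-03-01.
3 days remain in February 2023 after the 25th (28 − 25).
Full months from March 2023 through February 2026 contribute their day counts.
Then 1 day into March 2026.
Total: 3 + 31 + 30 + 31 + 30 + 31 + 31 + 30 + 31 + 30 + 31 + 31 + 29 + 31 + 30 + 31 + 30 + 31 + 31 + 30 + 31 + 30 + 31 + 31 + 28 + 31 + 30 + 31 + 30 + 31 + 31 + 30 + 31 + 30 + 31 + 31 + 28 + 1 = 1100.

1100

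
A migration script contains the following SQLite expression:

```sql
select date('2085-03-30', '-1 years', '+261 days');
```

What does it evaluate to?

Adding -1 year to 2085-03-30 gives 2084-03-30.
Applying '+261 days' to 2084-03-30: counting 261 days forward gives 2084-12-16.

2084-12-16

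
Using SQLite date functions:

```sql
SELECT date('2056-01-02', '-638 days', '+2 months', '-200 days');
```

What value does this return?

Applying '-638 days' to 2056-01-02: counting 638 days back gives 2054-04-04.
Adding +2 months to 2054-04-04 gives 2054-06-04.
Applying '-200 days' to 2054-06-04: counting 200 days back gives 2053-11-16.

2053-11-16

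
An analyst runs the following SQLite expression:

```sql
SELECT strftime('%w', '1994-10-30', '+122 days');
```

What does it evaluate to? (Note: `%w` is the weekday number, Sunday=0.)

First apply '+122 days': 1994-10-30 → 1995-03-01.
1995-03-01 is a Wednesday; with Sunday=0 that is 3.

3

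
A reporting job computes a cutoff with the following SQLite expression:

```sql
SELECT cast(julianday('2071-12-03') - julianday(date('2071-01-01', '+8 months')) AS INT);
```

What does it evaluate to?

Adding +8 months to 2071-01-01 gives 2071-09-01.
29 days remain in September 2071 after the 1st (30 − 1).
October 2071: 31 days.
November 2071: 30 days.
Then 3 days into December 2071.
Total: 29 + 31 + 30 + 3 = 93.

93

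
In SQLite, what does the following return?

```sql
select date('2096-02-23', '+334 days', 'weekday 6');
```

Applying '+334 days' to 2096-02-23: counting 334 days forward gives 2097-01-22.
`weekday 6` advances to the next Saturday; 2097-01-22 is a Tuesday, so it moves forward to 2097-01-26.

2097-01-26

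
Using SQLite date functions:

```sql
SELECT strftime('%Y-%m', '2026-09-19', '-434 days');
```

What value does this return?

2025-07

First apply '-434 days': 2026-09-19 → 2025-07-12.
`%Y-%m` extracts the year-month: 2025-07.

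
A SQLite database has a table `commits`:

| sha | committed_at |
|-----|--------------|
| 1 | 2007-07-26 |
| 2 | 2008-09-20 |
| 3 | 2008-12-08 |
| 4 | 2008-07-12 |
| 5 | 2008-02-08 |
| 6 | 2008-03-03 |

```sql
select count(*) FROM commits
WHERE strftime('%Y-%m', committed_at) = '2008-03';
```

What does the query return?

Rows with year-month 2008-03: 2008-03-03 → 1.

1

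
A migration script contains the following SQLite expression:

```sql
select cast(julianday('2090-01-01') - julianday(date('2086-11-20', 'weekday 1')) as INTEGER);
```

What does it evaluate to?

`weekday 1` advances to the next Monday; 2086-11-20 is a Wednesday, so it moves forward to 2086-11-25.
5 days remain in November 2086 after the 25th (30 − 25).
Full months from December 2086 through December 2089 contribute their day counts.
Then 1 day into January 2090.
Total: 5 + 31 + 31 + 28 + 31 + 30 + 31 + 30 + 31 + 31 + 30 + 31 + 30 + 31 + 31 + 29 + 31 + 30 + 31 + 30 + 31 + 31 + 30 + 31 + 30 + 31 + 31 + 28 + 31 + 30 + 31 + 30 + 31 + 31 + 30 + 31 + 30 + 31 + 1 = 1133.

1133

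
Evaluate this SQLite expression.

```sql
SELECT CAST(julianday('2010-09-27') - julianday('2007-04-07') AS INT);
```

1269

23 days remain in April 2007 after the 7th (30 − 7).
Full months from May 2007 through August 2010 contribute their day counts.
Then 27 days into September 2010.
Total: 23 + 31 + 30 + 31 + 31 + 30 + 31 + 30 + 31 + 31 + 29 + 31 + 30 + 31 + 30 + 31 + 31 + 30 + 31 + 30 + 31 + 31 + 28 + 31 + 30 + 31 + 30 + 31 + 31 + 30 + 31 + 30 + 31 + 31 + 28 + 31 + 30 + 31 + 30 + 31 + 31 + 27 = 1269.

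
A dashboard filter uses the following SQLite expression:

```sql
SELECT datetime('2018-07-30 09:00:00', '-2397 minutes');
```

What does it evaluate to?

2397 minutes = 39h 57m; -2397 minutes from 2018-07-30 09:00:00 is 2018-07-28 17:03:00 (crosses midnight).

2018-07-28 17:03:00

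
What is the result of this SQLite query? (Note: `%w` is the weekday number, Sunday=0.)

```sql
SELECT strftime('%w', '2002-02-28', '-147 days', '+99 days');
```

5

First apply '-147 days', '+99 days': 2002-02-28 → 2002-01-11.
2002-01-11 is a Friday; with Sunday=0 that is 5.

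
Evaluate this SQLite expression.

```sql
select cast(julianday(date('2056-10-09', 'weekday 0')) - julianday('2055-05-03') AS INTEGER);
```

531

`weekday 0` advances to the next Sunday; 2056-10-09 is a Monday, so it moves forward to 2056-10-15.
28 days remain in May 2055 after the 3rd (31 − 3).
Full months from June 2055 through September 2056 contribute their day counts.
Then 15 days into October 2056.
Total: 28 + 30 + 31 + 31 + 30 + 31 + 30 + 31 + 31 + 29 + 31 + 30 + 31 + 30 + 31 + 31 + 30 + 15 = 531.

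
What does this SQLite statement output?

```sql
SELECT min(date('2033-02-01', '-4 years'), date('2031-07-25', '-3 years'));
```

date('2033-02-01', '-4 years') → 2029-02-01.
date('2031-07-25', '-3 years') → 2028-07-25.
Earlier of the two is 2028-07-25.

2028-07-25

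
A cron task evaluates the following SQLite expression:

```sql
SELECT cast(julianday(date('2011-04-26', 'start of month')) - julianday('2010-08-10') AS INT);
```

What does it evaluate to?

234

`start of month` rewinds 2011-04-26 to 2011-04-01.
21 days remain in August 2010 after the 10th (31 − 10).
Full months from September 2010 through March 2011 contribute their day counts.
Then 1 day into April 2011.
Total: 21 + 30 + 31 + 30 + 31 + 31 + 28 + 31 + 1 = 234.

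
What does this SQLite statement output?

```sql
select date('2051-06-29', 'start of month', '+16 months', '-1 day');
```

2052-09-30

`start of month` rewinds 2051-06-29 to 2051-06-01.
Adding +16 months to 2051-06-01 gives 2052-10-01.
Going back 1 day from 2052-10-01 reaches 2052-09-30 (last day of September, 30 days).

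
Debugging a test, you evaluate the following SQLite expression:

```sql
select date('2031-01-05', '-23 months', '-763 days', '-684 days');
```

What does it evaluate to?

Adding -23 months to 2031-01-05 gives 2029-02-05.
Applying '-763 days' to 2029-02-05: counting 763 days back gives 2027-01-04.
Applying '-684 days' to 2027-01-04: counting 684 days back gives 2025-02-19.

2025-02-19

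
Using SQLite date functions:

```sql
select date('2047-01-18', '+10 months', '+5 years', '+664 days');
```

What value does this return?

Adding +10 months to 2047-01-18 gives 2047-11-18.
Adding +5 years to 2047-11-18 gives 2052-11-18.
Applying '+664 days' to 2052-11-18: counting 664 days forward gives 2054-09-13.

2054-09-13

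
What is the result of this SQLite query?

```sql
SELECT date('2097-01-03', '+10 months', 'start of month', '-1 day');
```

2097-10-31

Adding +10 months to 2097-01-03 gives 2097-11-03.
`start of month` rewinds 2097-11-03 to 2097-11-01.
Going back 1 day from 2097-11-01 reaches 2097-10-31 (last day of October, 31 days).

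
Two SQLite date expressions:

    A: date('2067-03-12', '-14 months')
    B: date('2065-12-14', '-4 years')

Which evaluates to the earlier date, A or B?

A = 2066-01-12.
B = 2061-12-14.
B is earlier.

B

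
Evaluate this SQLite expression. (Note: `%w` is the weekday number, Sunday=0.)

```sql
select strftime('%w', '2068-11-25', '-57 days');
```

6

First apply '-57 days': 2068-11-25 → 2068-09-29.
2068-09-29 is a Saturday; with Sunday=0 that is 6.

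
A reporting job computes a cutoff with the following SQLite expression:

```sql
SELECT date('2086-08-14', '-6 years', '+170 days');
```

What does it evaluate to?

Adding -6 years to 2086-08-14 gives 2080-08-14.
Applying '+170 days' to 2080-08-14: counting 170 days forward gives 2081-01-31.

2081-01-31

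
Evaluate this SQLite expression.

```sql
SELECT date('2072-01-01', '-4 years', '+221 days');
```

Adding -4 years to 2072-01-01 gives 2068-01-01.
Applying '+221 days' to 2068-01-01: counting 221 days forward gives 2068-08-09.

2068-08-09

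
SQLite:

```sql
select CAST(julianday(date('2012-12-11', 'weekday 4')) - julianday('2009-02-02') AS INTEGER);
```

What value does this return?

1410

`weekday 4` advances to the next Thursday; 2012-12-11 is a Tuesday, so it moves forward to 2012-12-13.
26 days remain in February 2009 after the 2nd (28 − 2).
Full months from March 2009 through November 2012 contribute their day counts.
Then 13 days into December 2012.
Total: 26 + 31 + 30 + 31 + 30 + 31 + 31 + 30 + 31 + 30 + 31 + 31 + 28 + 31 + 30 + 31 + 30 + 31 + 31 + 30 + 31 + 30 + 31 + 31 + 28 + 31 + 30 + 31 + 30 + 31 + 31 + 30 + 31 + 30 + 31 + 31 + 29 + 31 + 30 + 31 + 30 + 31 + 31 + 30 + 31 + 30 + 13 = 1410.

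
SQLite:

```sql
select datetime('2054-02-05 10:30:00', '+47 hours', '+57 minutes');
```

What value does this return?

2054-02-07 10:27:00

+47 hours from 2054-02-05 10:30:00 is 2054-02-07 09:30:00 (crosses midnight).
+57 minutes from 2054-02-07 09:30:00 is 2054-02-07 10:27:00.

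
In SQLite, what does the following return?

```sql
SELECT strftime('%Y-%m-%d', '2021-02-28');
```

2021-02-28

`%Y-%m-%d` extracts the ISO date: 2021-02-28.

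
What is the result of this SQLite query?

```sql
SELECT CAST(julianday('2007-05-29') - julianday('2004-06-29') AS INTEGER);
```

1064

1 day remains in June 2004 after the 29th (30 − 29).
Full months from July 2004 through April 2007 contribute their day counts.
Then 29 days into May 2007.
Total: 1 + 31 + 31 + 30 + 31 + 30 + 31 + 31 + 28 + 31 + 30 + 31 + 30 + 31 + 31 + 30 + 31 + 30 + 31 + 31 + 28 + 31 + 30 + 31 + 30 + 31 + 31 + 30 + 31 + 30 + 31 + 31 + 28 + 31 + 30 + 29 = 1064.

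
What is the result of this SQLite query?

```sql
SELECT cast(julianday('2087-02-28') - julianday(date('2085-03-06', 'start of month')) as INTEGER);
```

`start of month` rewinds 2085-03-06 to 2085-03-01.
30 days remain in March 2085 after the 1st (31 − 1).
Full months from April 2085 through January 2087 contribute their day counts.
Then 28 days into February 2087.
Total: 30 + 30 + 31 + 30 + 31 + 31 + 30 + 31 + 30 + 31 + 31 + 28 + 31 + 30 + 31 + 30 + 31 + 31 + 30 + 31 + 30 + 31 + 31 + 28 = 729.

729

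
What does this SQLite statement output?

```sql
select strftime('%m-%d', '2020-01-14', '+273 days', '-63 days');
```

08-11

First apply '+273 days', '-63 days': 2020-01-14 → 2020-08-11.
`%m-%d` extracts the month-day: 08-11.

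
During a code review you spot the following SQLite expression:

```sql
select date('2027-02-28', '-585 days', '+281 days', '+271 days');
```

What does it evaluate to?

2027-01-26

Applying '-585 days' to 2027-02-28: counting 585 days back gives 2025-07-23.
Applying '+281 days' to 2025-07-23: counting 281 days forward gives 2026-04-30.
Applying '+271 days' to 2026-04-30: counting 271 days forward gives 2027-01-26.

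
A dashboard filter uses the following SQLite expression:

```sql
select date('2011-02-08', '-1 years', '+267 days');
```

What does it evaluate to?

2010-11-02

Adding -1 year to 2011-02-08 gives 2010-02-08.
Applying '+267 days' to 2010-02-08: counting 267 days forward gives 2010-11-02.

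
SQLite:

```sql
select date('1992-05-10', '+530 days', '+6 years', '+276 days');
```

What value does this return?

Applying '+530 days' to 1992-05-10: counting 530 days forward gives 1993-10-22.
Adding +6 years to 1993-10-22 gives 1999-10-22.
Applying '+276 days' to 1999-10-22: counting 276 days forward gives 2000-07-24.

2000-07-24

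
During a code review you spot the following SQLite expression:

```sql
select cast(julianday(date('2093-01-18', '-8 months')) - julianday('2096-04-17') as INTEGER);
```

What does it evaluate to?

-1430

Adding -8 months to 2093-01-18 gives 2092-05-18.
13 days remain in May 2092 after the 18th (31 − 18).
Full months from June 2092 through March 2096 contribute their day counts.
Then 17 days into April 2096.
Total: 13 + 30 + 31 + 31 + 30 + 31 + 30 + 31 + 31 + 28 + 31 + 30 + 31 + 30 + 31 + 31 + 30 + 31 + 30 + 31 + 31 + 28 + 31 + 30 + 31 + 30 + 31 + 31 + 30 + 31 + 30 + 31 + 31 + 28 + 31 + 30 + 31 + 30 + 31 + 31 + 30 + 31 + 30 + 31 + 31 + 29 + 31 + 17 = 1430.
The subtraction is earlier − later, so the result is −1430 → -1430.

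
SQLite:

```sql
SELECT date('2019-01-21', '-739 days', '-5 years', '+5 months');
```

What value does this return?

Applying '-739 days' to 2019-01-21: counting 739 days back gives 2017-01-12.
Adding -5 years to 2017-01-12 gives 2012-01-12.
Adding +5 months to 2012-01-12 gives 2012-06-12.

2012-06-12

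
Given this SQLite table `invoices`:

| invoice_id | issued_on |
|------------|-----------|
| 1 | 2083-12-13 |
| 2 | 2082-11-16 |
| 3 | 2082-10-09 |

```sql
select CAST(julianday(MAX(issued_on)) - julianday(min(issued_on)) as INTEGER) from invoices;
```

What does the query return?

430

MIN = 2082-10-09, MAX = 2083-12-13.
22 days remain in October 2082 after the 9th (31 − 9).
Full months from November 2082 through November 2083 contribute their day counts.
Then 13 days into December 2083.
Total: 22 + 30 + 31 + 31 + 28 + 31 + 30 + 31 + 30 + 31 + 31 + 30 + 31 + 30 + 13 = 430.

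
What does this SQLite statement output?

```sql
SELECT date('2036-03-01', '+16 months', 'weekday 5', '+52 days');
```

2037-08-24

Adding +16 months to 2036-03-01 gives 2037-07-01.
`weekday 5` advances to the next Friday; 2037-07-01 is a Wednesday, so it moves forward to 2037-07-03.
Applying '+52 days' to 2037-07-03: counting 52 days forward gives 2037-08-24.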